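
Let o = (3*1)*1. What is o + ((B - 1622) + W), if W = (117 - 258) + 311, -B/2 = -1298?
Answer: 1147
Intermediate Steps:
B = 2596 (B = -2*(-1298) = 2596)
W = 170 (W = -141 + 311 = 170)
o = 3 (o = 3*1 = 3)
o + ((B - 1622) + W) = 3 + ((2596 - 1622) + 170) = 3 + (974 + 170) = 3 + 1144 = 1147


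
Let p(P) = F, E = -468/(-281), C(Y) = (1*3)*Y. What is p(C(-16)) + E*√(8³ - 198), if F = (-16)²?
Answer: 256 + 468*√314/281 ≈ 285.51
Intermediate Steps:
C(Y) = 3*Y
E = 468/281 (E = -468*(-1/281) = 468/281 ≈ 1.6655)
F = 256
p(P) = 256
p(C(-16)) + E*√(8³ - 198) = 256 + 468*√(8³ - 198)/281 = 256 + 468*√(512 - 198)/281 = 256 + 468*√314/281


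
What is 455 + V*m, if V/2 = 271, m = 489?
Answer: 265493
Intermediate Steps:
V = 542 (V = 2*271 = 542)
455 + V*m = 455 + 542*489 = 455 + 265038 = 265493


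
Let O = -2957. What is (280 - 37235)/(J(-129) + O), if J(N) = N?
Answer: 36955/3086 ≈ 11.975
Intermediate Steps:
(280 - 37235)/(J(-129) + O) = (280 - 37235)/(-129 - 2957) = -36955/(-3086) = -36955*(-1/3086) = 36955/3086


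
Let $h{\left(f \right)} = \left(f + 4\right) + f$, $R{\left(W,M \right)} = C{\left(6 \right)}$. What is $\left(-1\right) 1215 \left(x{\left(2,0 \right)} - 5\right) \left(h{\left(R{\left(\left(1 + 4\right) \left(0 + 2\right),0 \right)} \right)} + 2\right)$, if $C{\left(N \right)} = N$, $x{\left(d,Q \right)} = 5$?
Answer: $0$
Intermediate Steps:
$R{\left(W,M \right)} = 6$
$h{\left(f \right)} = 4 + 2 f$ ($h{\left(f \right)} = \left(4 + f\right) + f = 4 + 2 f$)
$\left(-1\right) 1215 \left(x{\left(2,0 \right)} - 5\right) \left(h{\left(R{\left(\left(1 + 4\right) \left(0 + 2\right),0 \right)} \right)} + 2\right) = \left(-1\right) 1215 \left(5 - 5\right) \left(\left(4 + 2 \cdot 6\right) + 2\right) = - 1215 \cdot 0 \left(\left(4 + 12\right) + 2\right) = - 1215 \cdot 0 \left(16 + 2\right) = - 1215 \cdot 0 \cdot 18 = \left(-1215\right) 0 = 0$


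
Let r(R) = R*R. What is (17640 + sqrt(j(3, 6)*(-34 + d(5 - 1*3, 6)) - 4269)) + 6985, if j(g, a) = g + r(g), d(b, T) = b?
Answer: 24625 + 3*I*sqrt(517) ≈ 24625.0 + 68.213*I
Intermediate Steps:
r(R) = R**2
j(g, a) = g + g**2
(17640 + sqrt(j(3, 6)*(-34 + d(5 - 1*3, 6)) - 4269)) + 6985 = (17640 + sqrt((3*(1 + 3))*(-34 + (5 - 1*3)) - 4269)) + 6985 = (17640 + sqrt((3*4)*(-34 + (5 - 3)) - 4269)) + 6985 = (17640 + sqrt(12*(-34 + 2) - 4269)) + 6985 = (17640 + sqrt(12*(-32) - 4269)) + 6985 = (17640 + sqrt(-384 - 4269)) + 6985 = (17640 + sqrt(-4653)) + 6985 = (17640 + 3*I*sqrt(517)) + 6985 = 24625 + 3*I*sqrt(517)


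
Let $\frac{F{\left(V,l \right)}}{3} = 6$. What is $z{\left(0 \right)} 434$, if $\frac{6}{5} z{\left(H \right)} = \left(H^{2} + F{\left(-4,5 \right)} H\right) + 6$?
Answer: $2170$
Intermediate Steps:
$F{\left(V,l \right)} = 18$ ($F{\left(V,l \right)} = 3 \cdot 6 = 18$)
$z{\left(H \right)} = 5 + 15 H + \frac{5 H^{2}}{6}$ ($z{\left(H \right)} = \frac{5 \left(\left(H^{2} + 18 H\right) + 6\right)}{6} = \frac{5 \left(6 + H^{2} + 18 H\right)}{6} = 5 + 15 H + \frac{5 H^{2}}{6}$)
$z{\left(0 \right)} 434 = \left(5 + 15 \cdot 0 + \frac{5 \cdot 0^{2}}{6}\right) 434 = \left(5 + 0 + \frac{5}{6} \cdot 0\right) 434 = \left(5 + 0 + 0\right) 434 = 5 \cdot 434 = 2170$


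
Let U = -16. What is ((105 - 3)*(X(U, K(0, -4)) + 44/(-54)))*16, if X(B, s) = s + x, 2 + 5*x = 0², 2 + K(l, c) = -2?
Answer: -382976/45 ≈ -8510.6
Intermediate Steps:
K(l, c) = -4 (K(l, c) = -2 - 2 = -4)
x = -⅖ (x = -⅖ + (⅕)*0² = -⅖ + (⅕)*0 = -⅖ + 0 = -⅖ ≈ -0.40000)
X(B, s) = -⅖ + s (X(B, s) = s - ⅖ = -⅖ + s)
((105 - 3)*(X(U, K(0, -4)) + 44/(-54)))*16 = ((105 - 3)*((-⅖ - 4) + 44/(-54)))*16 = (102*(-22/5 + 44*(-1/54)))*16 = (102*(-22/5 - 22/27))*16 = (102*(-704/135))*16 = -23936/45*16 = -382976/45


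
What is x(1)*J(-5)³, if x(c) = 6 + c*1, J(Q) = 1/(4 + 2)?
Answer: 7/216 ≈ 0.032407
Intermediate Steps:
J(Q) = ⅙ (J(Q) = 1/6 = ⅙)
x(c) = 6 + c
x(1)*J(-5)³ = (6 + 1)*(⅙)³ = 7*(1/216) = 7/216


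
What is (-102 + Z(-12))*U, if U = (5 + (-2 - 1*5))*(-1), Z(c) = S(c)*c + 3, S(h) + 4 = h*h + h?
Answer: -3270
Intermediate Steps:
S(h) = -4 + h + h² (S(h) = -4 + (h*h + h) = -4 + (h² + h) = -4 + (h + h²) = -4 + h + h²)
Z(c) = 3 + c*(-4 + c + c²) (Z(c) = (-4 + c + c²)*c + 3 = c*(-4 + c + c²) + 3 = 3 + c*(-4 + c + c²))
U = 2 (U = (5 + (-2 - 5))*(-1) = (5 - 7)*(-1) = -2*(-1) = 2)
(-102 + Z(-12))*U = (-102 + (3 - 12*(-4 - 12 + (-12)²)))*2 = (-102 + (3 - 12*(-4 - 12 + 144)))*2 = (-102 + (3 - 12*128))*2 = (-102 + (3 - 1536))*2 = (-102 - 1533)*2 = -1635*2 = -3270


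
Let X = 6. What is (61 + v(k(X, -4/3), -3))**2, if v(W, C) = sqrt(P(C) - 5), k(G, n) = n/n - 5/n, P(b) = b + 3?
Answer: (61 + I*sqrt(5))**2 ≈ 3716.0 + 272.8*I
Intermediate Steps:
P(b) = 3 + b
k(G, n) = 1 - 5/n
v(W, C) = sqrt(-2 + C) (v(W, C) = sqrt((3 + C) - 5) = sqrt(-2 + C))
(61 + v(k(X, -4/3), -3))**2 = (61 + sqrt(-2 - 3))**2 = (61 + sqrt(-5))**2 = (61 + I*sqrt(5))**2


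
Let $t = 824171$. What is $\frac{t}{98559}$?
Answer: $\frac{824171}{98559} \approx 8.3622$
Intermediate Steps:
$\frac{t}{98559} = \frac{824171}{98559}$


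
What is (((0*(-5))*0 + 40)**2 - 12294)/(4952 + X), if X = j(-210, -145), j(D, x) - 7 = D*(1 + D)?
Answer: -10694/48849 ≈ -0.21892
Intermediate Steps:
j(D, x) = 7 + D*(1 + D)
X = 43897 (X = 7 - 210 + (-210)**2 = 7 - 210 + 44100 = 43897)
(((0*(-5))*0 + 40)**2 - 12294)/(4952 + X) = (((0*(-5))*0 + 40)**2 - 12294)/(4952 + 43897) = ((0*0 + 40)**2 - 12294)/48849 = ((0 + 40)**2 - 12294)*(1/48849) = (40**2 - 12294)*(1/48849) = (1600 - 12294)*(1/48849) = -10694*1/48849 = -10694/48849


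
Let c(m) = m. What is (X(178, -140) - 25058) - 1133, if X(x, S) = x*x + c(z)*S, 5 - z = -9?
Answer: 3533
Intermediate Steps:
z = 14 (z = 5 - 1*(-9) = 5 + 9 = 14)
X(x, S) = x² + 14*S (X(x, S) = x*x + 14*S = x² + 14*S)
(X(178, -140) - 25058) - 1133 = ((178² + 14*(-140)) - 25058) - 1133 = ((31684 - 1960) - 25058) - 1133 = (29724 - 25058) - 1133 = 4666 - 1133 = 3533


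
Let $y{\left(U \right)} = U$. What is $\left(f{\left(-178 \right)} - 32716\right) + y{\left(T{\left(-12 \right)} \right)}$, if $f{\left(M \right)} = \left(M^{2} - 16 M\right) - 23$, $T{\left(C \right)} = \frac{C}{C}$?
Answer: $1794$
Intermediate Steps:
$T{\left(C \right)} = 1$
$f{\left(M \right)} = -23 + M^{2} - 16 M$
$\left(f{\left(-178 \right)} - 32716\right) + y{\left(T{\left(-12 \right)} \right)} = \left(\left(-23 + \left(-178\right)^{2} - -2848\right) - 32716\right) + 1 = \left(\left(-23 + 31684 + 2848\right) - 32716\right) + 1 = \left(34509 - 32716\right) + 1 = 1793 + 1 = 1794$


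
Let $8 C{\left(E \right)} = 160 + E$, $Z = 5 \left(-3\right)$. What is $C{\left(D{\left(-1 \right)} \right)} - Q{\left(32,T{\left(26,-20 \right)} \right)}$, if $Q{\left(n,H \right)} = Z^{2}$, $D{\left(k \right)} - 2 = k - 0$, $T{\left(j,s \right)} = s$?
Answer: $- \frac{1639}{8} \approx -204.88$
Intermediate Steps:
$D{\left(k \right)} = 2 + k$ ($D{\left(k \right)} = 2 + \left(k - 0\right) = 2 + \left(k + 0\right) = 2 + k$)
$Z = -15$
$C{\left(E \right)} = 20 + \frac{E}{8}$ ($C{\left(E \right)} = \frac{160 + E}{8} = 20 + \frac{E}{8}$)
$Q{\left(n,H \right)} = 225$ ($Q{\left(n,H \right)} = \left(-15\right)^{2} = 225$)
$C{\left(D{\left(-1 \right)} \right)} - Q{\left(32,T{\left(26,-20 \right)} \right)} = \left(20 + \frac{2 - 1}{8}\right) - 225 = \left(20 + \frac{1}{8} \cdot 1\right) - 225 = \left(20 + \frac{1}{8}\right) - 225 = \frac{161}{8} - 225 = - \frac{1639}{8}$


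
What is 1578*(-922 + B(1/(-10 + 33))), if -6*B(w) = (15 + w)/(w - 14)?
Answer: -466937038/321 ≈ -1.4546e+6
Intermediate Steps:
B(w) = -(15 + w)/(6*(-14 + w)) (B(w) = -(15 + w)/(6*(w - 14)) = -(15 + w)/(6*(-14 + w)))
1578*(-922 + B(1/(-10 + 33))) = 1578*(-922 + (-15 - 1/(-10 + 33))/(6*(-14 + 1/(-10 + 33)))) = 1578*(-922 + (-15 - 1/23)/(6*(-14 + 1/23))) = 1578*(-922 + (-15 - 1*1/23)/(6*(-14 + 1/23))) = 1578*(-922 + (-15 - 1/23)/(6*(-321/23))) = 1578*(-922 + (1/6)*(-23/321)*(-346/23)) = 1578*(-922 + 173/963) = 1578*(-887713/963) = -466937038/321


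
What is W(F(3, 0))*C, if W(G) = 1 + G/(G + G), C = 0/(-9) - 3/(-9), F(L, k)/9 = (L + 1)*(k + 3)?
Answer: ½ ≈ 0.50000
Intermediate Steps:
F(L, k) = 9*(1 + L)*(3 + k) (F(L, k) = 9*((L + 1)*(k + 3)) = 9*((1 + L)*(3 + k)) = 9*(1 + L)*(3 + k))
C = ⅓ (C = 0*(-⅑) - 3*(-⅑) = 0 + ⅓ = ⅓ ≈ 0.33333)
W(G) = 3/2 (W(G) = 1 + G/((2*G)) = 1 + (1/(2*G))*G = 1 + ½ = 3/2)
W(F(3, 0))*C = (3/2)*(⅓) = ½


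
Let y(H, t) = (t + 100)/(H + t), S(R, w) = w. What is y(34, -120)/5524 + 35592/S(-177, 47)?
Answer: 4227119707/5582002 ≈ 757.28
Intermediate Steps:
y(H, t) = (100 + t)/(H + t)
y(34, -120)/5524 + 35592/S(-177, 47) = ((100 - 120)/(34 - 120))/5524 + 35592/47 = (-20/(-86))*(1/5524) + 35592*(1/47) = -1/86*(-20)*(1/5524) + 35592/47 = (10/43)*(1/5524) + 35592/47 = 5/118766 + 35592/47 = 4227119707/5582002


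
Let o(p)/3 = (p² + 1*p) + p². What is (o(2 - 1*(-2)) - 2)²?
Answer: 11236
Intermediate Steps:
o(p) = 3*p + 6*p² (o(p) = 3*((p² + 1*p) + p²) = 3*((p² + p) + p²) = 3*((p + p²) + p²) = 3*(p + 2*p²) = 3*p + 6*p²)
(o(2 - 1*(-2)) - 2)² = (3*(2 - 1*(-2))*(1 + 2*(2 - 1*(-2))) - 2)² = (3*(2 + 2)*(1 + 2*(2 + 2)) - 2)² = (3*4*(1 + 2*4) - 2)² = (3*4*(1 + 8) - 2)² = (3*4*9 - 2)² = (108 - 2)² = 106² = 11236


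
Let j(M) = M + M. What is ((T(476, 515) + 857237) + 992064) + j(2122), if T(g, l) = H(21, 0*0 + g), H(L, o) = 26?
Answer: 1853571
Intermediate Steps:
j(M) = 2*M
T(g, l) = 26
((T(476, 515) + 857237) + 992064) + j(2122) = ((26 + 857237) + 992064) + 2*2122 = (857263 + 992064) + 4244 = 1849327 + 4244 = 1853571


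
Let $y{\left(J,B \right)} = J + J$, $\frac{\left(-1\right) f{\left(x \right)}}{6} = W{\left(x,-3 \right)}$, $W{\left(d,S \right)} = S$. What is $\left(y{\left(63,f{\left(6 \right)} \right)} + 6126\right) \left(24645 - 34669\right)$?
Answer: $-62670048$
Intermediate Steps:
$f{\left(x \right)} = 18$ ($f{\left(x \right)} = \left(-6\right) \left(-3\right) = 18$)
$y{\left(J,B \right)} = 2 J$
$\left(y{\left(63,f{\left(6 \right)} \right)} + 6126\right) \left(24645 - 34669\right) = \left(2 \cdot 63 + 6126\right) \left(24645 - 34669\right) = \left(126 + 6126\right) \left(-10024\right) = 6252 \left(-10024\right) = -62670048$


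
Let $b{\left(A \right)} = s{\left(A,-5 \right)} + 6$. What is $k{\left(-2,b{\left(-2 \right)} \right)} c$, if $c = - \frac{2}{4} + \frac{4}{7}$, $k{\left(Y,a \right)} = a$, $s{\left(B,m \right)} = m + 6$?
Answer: $\frac{1}{2} \approx 0.5$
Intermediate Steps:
$s{\left(B,m \right)} = 6 + m$
$b{\left(A \right)} = 7$ ($b{\left(A \right)} = \left(6 - 5\right) + 6 = 1 + 6 = 7$)
$c = \frac{1}{14}$ ($c = \left(-2\right) \frac{1}{4} + 4 \cdot \frac{1}{7} = - \frac{1}{2} + \frac{4}{7} = \frac{1}{14} \approx 0.071429$)
$k{\left(-2,b{\left(-2 \right)} \right)} c = 7 \cdot \frac{1}{14} = \frac{1}{2}$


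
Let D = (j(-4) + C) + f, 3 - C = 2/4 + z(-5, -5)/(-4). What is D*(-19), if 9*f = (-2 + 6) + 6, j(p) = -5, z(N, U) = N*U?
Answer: -3325/36 ≈ -92.361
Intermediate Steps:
f = 10/9 (f = ((-2 + 6) + 6)/9 = (4 + 6)/9 = (1/9)*10 = 10/9 ≈ 1.1111)
C = 35/4 (C = 3 - (2/4 - 5*(-5)/(-4)) = 3 - (2*(1/4) + 25*(-1/4)) = 3 - (1/2 - 25/4) = 3 - 1*(-23/4) = 3 + 23/4 = 35/4 ≈ 8.7500)
D = 175/36 (D = (-5 + 35/4) + 10/9 = 15/4 + 10/9 = 175/36 ≈ 4.8611)
D*(-19) = (175/36)*(-19) = -3325/36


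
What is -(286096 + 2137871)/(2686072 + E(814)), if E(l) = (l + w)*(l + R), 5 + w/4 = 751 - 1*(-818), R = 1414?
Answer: -2423967/18438032 ≈ -0.13147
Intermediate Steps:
w = 6256 (w = -20 + 4*(751 - 1*(-818)) = -20 + 4*(751 + 818) = -20 + 4*1569 = -20 + 6276 = 6256)
E(l) = (1414 + l)*(6256 + l) (E(l) = (l + 6256)*(l + 1414) = (6256 + l)*(1414 + l) = (1414 + l)*(6256 + l))
-(286096 + 2137871)/(2686072 + E(814)) = -(286096 + 2137871)/(2686072 + (8845984 + 814² + 7670*814)) = -2423967/(2686072 + (8845984 + 662596 + 6243380)) = -2423967/(2686072 + 15751960) = -2423967/18438032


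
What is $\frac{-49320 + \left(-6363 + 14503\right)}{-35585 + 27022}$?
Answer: $\frac{41180}{8563} \approx 4.8091$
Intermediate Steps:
$\frac{-49320 + \left(-6363 + 14503\right)}{-35585 + 27022} = \frac{-49320 + 8140}{-8563} = \left(-41180\right) \left(- \frac{1}{8563}\right) = \frac{41180}{8563}$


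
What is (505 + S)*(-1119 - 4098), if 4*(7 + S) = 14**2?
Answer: -2853699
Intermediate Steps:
S = 42 (S = -7 + (1/4)*14**2 = -7 + (1/4)*196 = -7 + 49 = 42)
(505 + S)*(-1119 - 4098) = (505 + 42)*(-1119 - 4098) = 547*(-5217) = -2853699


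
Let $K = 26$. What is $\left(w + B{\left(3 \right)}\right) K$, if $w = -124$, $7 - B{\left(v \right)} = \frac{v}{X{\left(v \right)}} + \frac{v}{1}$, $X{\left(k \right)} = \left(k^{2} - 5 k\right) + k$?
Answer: $-3094$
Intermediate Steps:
$X{\left(k \right)} = k^{2} - 4 k$
$B{\left(v \right)} = 7 - v - \frac{1}{-4 + v}$ ($B{\left(v \right)} = 7 - \left(\frac{v}{v \left(-4 + v\right)} + \frac{v}{1}\right) = 7 - \left(v \frac{1}{v \left(-4 + v\right)} + v 1\right) = 7 - \left(\frac{1}{-4 + v} + v\right) = 7 - \left(v + \frac{1}{-4 + v}\right) = 7 - v - \frac{1}{-4 + v}$)
$\left(w + B{\left(3 \right)}\right) K = \left(-124 + \frac{-1 + \left(-4 + 3\right) \left(7 - 3\right)}{-4 + 3}\right) 26 = \left(-124 + \frac{-1 - \left(7 - 3\right)}{-1}\right) 26 = \left(-124 - \left(-1 - 4\right)\right) 26 = \left(-124 - -5\right) 26 = \left(-124 + 5\right) 26 = \left(-119\right) 26 = -3094$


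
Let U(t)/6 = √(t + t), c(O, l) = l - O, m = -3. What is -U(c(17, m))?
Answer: -12*I*√10 ≈ -37.947*I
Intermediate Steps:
U(t) = 6*√2*√t (U(t) = 6*√(t + t) = 6*√(2*t) = 6*(√2*√t) = 6*√2*√t)
-U(c(17, m)) = -6*√2*√(-3 - 1*17) = -6*√2*√(-3 - 17) = -6*√2*√(-20) = -6*√2*2*I*√5 = -12*I*√10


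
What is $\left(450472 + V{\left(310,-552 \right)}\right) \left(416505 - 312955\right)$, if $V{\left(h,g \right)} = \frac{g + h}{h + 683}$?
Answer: $\frac{46319825911700}{993} \approx 4.6646 \cdot 10^{10}$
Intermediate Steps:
$V{\left(h,g \right)} = \frac{g + h}{683 + h}$
$\left(450472 + V{\left(310,-552 \right)}\right) \left(416505 - 312955\right) = \left(450472 + \frac{-552 + 310}{683 + 310}\right) \left(416505 - 312955\right) = \left(450472 + \frac{1}{993} \left(-242\right)\right) 103550 = \left(450472 - \frac{242}{993}\right) 103550 = \frac{447318454}{993} \cdot 103550 = \frac{46319825911700}{993}$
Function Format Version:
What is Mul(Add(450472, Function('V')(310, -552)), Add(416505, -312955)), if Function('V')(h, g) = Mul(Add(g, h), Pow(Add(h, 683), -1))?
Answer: Rational(46319825911700, 993) ≈ 4.6646e+10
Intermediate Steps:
Function('V')(h, g) = Mul(Pow(Add(683, h), -1), Add(g, h)) (Function('V')(h, g) = Mul(Add(g, h), Pow(Add(683, h), -1)) = Mul(Pow(Add(683, h), -1), Add(g, h)))
Mul(Add(450472, Function('V')(310, -552)), Add(416505, -312955)) = Mul(Add(450472, Mul(Pow(Add(683, 310), -1), Add(-552, 310))), Add(416505, -312955)) = Mul(Add(450472, Mul(Pow(993, -1), -242)), 103550) = Mul(Add(450472, Mul(Rational(1, 993), -242)), 103550) = Mul(Add(450472, Rational(-242, 993)), 103550) = Mul(Rational(447318454, 993), 103550) = Rational(46319825911700, 993)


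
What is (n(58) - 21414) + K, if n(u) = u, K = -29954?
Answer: -51310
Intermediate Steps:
(n(58) - 21414) + K = (58 - 21414) - 29954 = -21356 - 29954 = -51310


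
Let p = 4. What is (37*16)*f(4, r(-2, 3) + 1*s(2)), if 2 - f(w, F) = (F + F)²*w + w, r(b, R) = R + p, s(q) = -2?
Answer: -237984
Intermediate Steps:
r(b, R) = 4 + R (r(b, R) = R + 4 = 4 + R)
f(w, F) = 2 - w - 4*w*F² (f(w, F) = 2 - ((F + F)²*w + w) = 2 - ((2*F)²*w + w) = 2 - ((4*F²)*w + w) = 2 - (4*w*F² + w) = 2 - (w + 4*w*F²) = 2 + (-w - 4*w*F²) = 2 - w - 4*w*F²)
(37*16)*f(4, r(-2, 3) + 1*s(2)) = (37*16)*(2 - 1*4 - 4*4*((4 + 3) + 1*(-2))²) = 592*(2 - 4 - 4*4*(7 - 2)²) = 592*(2 - 4 - 4*4*5²) = 592*(2 - 4 - 4*4*25) = 592*(2 - 4 - 400) = 592*(-402) = -237984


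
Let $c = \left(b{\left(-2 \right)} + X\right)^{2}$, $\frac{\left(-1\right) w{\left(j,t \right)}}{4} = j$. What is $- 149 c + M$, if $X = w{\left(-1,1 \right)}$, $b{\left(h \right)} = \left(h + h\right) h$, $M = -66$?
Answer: $-21522$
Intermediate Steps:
$w{\left(j,t \right)} = - 4 j$
$b{\left(h \right)} = 2 h^{2}$ ($b{\left(h \right)} = 2 h h = 2 h^{2}$)
$X = 4$ ($X = \left(-4\right) \left(-1\right) = 4$)
$c = 144$ ($c = \left(2 \left(-2\right)^{2} + 4\right)^{2} = \left(2 \cdot 4 + 4\right)^{2} = \left(8 + 4\right)^{2} = 12^{2} = 144$)
$- 149 c + M = \left(-149\right) 144 - 66 = -21456 - 66 = -21522$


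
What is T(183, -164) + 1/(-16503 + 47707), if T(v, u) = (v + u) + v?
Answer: 6303209/31204 ≈ 202.00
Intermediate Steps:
T(v, u) = u + 2*v (T(v, u) = (u + v) + v = u + 2*v)
T(183, -164) + 1/(-16503 + 47707) = (-164 + 2*183) + 1/(-16503 + 47707) = (-164 + 366) + 1/31204 = 202 + 1/31204 = 6303209/31204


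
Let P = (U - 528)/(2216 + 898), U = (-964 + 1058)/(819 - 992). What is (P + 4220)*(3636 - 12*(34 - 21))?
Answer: 1318522933160/89787 ≈ 1.4685e+7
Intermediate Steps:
U = -94/173 (U = 94/(-173) = 94*(-1/173) = -94/173 ≈ -0.54335)
P = -45719/269361 (P = (-94/173 - 528)/(2216 + 898) = -91438/173/3114 = -91438/173*1/3114 = -45719/269361 ≈ -0.16973)
(P + 4220)*(3636 - 12*(34 - 21)) = (-45719/269361 + 4220)*(3636 - 12*(34 - 21)) = 1136657701*(3636 - 12*13)/269361 = 1136657701*(3636 - 156)/269361 = (1136657701/269361)*3480 = 1318522933160/89787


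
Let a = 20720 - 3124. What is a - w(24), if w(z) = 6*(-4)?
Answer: 17620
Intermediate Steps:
a = 17596
w(z) = -24
a - w(24) = 17596 - 1*(-24) = 17596 + 24 = 17620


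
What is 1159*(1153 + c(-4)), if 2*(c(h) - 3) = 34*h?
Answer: 1260992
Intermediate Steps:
c(h) = 3 + 17*h (c(h) = 3 + (34*h)/2 = 3 + 17*h)
1159*(1153 + c(-4)) = 1159*(1153 + (3 + 17*(-4))) = 1159*(1153 + (3 - 68)) = 1159*(1153 - 65) = 1159*1088 = 1260992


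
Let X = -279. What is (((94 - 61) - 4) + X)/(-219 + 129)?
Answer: 25/9 ≈ 2.7778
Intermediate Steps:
(((94 - 61) - 4) + X)/(-219 + 129) = (((94 - 61) - 4) - 279)/(-219 + 129) = ((33 - 4) - 279)/(-90) = (29 - 279)*(-1/90) = -250*(-1/90) = 25/9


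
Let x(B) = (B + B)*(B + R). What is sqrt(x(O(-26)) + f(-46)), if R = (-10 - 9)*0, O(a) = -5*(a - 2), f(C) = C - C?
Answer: 140*sqrt(2) ≈ 197.99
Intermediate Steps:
f(C) = 0
O(a) = 10 - 5*a (O(a) = -5*(-2 + a) = 10 - 5*a)
R = 0 (R = -19*0 = 0)
x(B) = 2*B**2 (x(B) = (B + B)*(B + 0) = (2*B)*B = 2*B**2)
sqrt(x(O(-26)) + f(-46)) = sqrt(2*(10 - 5*(-26))**2 + 0) = sqrt(2*(10 + 130)**2 + 0) = sqrt(2*140**2 + 0) = sqrt(2*19600 + 0) = sqrt(39200 + 0) = sqrt(39200) = 140*sqrt(2)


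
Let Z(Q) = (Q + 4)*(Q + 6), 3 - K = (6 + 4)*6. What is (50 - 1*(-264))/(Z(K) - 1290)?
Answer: 2/9 ≈ 0.22222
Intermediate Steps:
K = -57 (K = 3 - (6 + 4)*6 = 3 - 10*6 = 3 - 1*60 = 3 - 60 = -57)
Z(Q) = (4 + Q)*(6 + Q)
(50 - 1*(-264))/(Z(K) - 1290) = (50 - 1*(-264))/((24 + (-57)**2 + 10*(-57)) - 1290) = (50 + 264)/((24 + 3249 - 570) - 1290) = 314/(2703 - 1290) = 314/1413 = 314*(1/1413) = 2/9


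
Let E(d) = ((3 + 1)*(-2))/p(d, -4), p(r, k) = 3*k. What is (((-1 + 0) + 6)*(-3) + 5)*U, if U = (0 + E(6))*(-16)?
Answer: 320/3 ≈ 106.67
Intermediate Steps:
E(d) = 2/3 (E(d) = ((3 + 1)*(-2))/((3*(-4))) = (4*(-2))/(-12) = -8*(-1/12) = 2/3)
U = -32/3 (U = (0 + 2/3)*(-16) = (2/3)*(-16) = -32/3 ≈ -10.667)
(((-1 + 0) + 6)*(-3) + 5)*U = (((-1 + 0) + 6)*(-3) + 5)*(-32/3) = ((-1 + 6)*(-3) + 5)*(-32/3) = (5*(-3) + 5)*(-32/3) = (-15 + 5)*(-32/3) = -10*(-32/3) = 320/3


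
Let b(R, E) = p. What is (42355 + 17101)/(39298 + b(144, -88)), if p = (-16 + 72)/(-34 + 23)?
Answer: 327008/216111 ≈ 1.5131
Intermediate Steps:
p = -56/11 (p = 56/(-11) = 56*(-1/11) = -56/11 ≈ -5.0909)
b(R, E) = -56/11
(42355 + 17101)/(39298 + b(144, -88)) = (42355 + 17101)/(39298 - 56/11) = 59456/(432222/11) = 59456*(11/432222) = 327008/216111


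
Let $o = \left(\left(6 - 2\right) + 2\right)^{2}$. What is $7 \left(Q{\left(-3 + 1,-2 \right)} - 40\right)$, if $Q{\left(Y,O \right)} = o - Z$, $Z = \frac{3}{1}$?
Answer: $-49$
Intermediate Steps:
$Z = 3$ ($Z = 3 \cdot 1 = 3$)
$o = 36$ ($o = \left(4 + 2\right)^{2} = 6^{2} = 36$)
$Q{\left(Y,O \right)} = 33$ ($Q{\left(Y,O \right)} = 36 - 3 = 33$)
$7 \left(Q{\left(-3 + 1,-2 \right)} - 40\right) = 7 \left(33 - 40\right) = 7 \left(-7\right) = -49$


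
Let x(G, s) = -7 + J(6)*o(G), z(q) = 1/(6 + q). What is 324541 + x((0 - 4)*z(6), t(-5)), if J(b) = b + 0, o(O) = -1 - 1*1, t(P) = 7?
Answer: 324522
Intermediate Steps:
o(O) = -2 (o(O) = -1 - 1 = -2)
J(b) = b
x(G, s) = -19 (x(G, s) = -7 + 6*(-2) = -7 - 12 = -19)
324541 + x((0 - 4)*z(6), t(-5)) = 324541 - 19 = 324522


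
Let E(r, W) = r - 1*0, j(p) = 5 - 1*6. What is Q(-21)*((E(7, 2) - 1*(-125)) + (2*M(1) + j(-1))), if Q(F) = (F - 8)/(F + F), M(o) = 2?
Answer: 1305/14 ≈ 93.214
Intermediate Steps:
j(p) = -1 (j(p) = 5 - 6 = -1)
Q(F) = (-8 + F)/(2*F) (Q(F) = (-8 + F)/((2*F)) = (-8 + F)*(1/(2*F)) = (-8 + F)/(2*F))
E(r, W) = r (E(r, W) = r + 0 = r)
Q(-21)*((E(7, 2) - 1*(-125)) + (2*M(1) + j(-1))) = ((1/2)*(-8 - 21)/(-21))*((7 - 1*(-125)) + (2*2 - 1)) = ((1/2)*(-1/21)*(-29))*((7 + 125) + (4 - 1)) = 29*(132 + 3)/42 = (29/42)*135 = 1305/14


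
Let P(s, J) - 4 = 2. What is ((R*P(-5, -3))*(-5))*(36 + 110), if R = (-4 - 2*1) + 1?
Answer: 21900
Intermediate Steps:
R = -5 (R = (-4 - 2) + 1 = -6 + 1 = -5)
P(s, J) = 6 (P(s, J) = 4 + 2 = 6)
((R*P(-5, -3))*(-5))*(36 + 110) = (-5*6*(-5))*(36 + 110) = -30*(-5)*146 = 150*146 = 21900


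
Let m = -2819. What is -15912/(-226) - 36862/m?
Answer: 26593370/318547 ≈ 83.483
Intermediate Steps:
-15912/(-226) - 36862/m = -15912/(-226) - 36862/(-2819) = -15912*(-1/226) - 36862*(-1/2819) = 7956/113 + 36862/2819 = 26593370/318547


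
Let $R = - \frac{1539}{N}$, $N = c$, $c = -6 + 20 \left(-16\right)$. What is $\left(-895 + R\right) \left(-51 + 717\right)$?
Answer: $- \frac{96646923}{163} \approx -5.9293 \cdot 10^{5}$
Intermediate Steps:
$c = -326$ ($c = -6 - 320 = -326$)
$N = -326$
$R = \frac{1539}{326}$ ($R = - \frac{1539}{-326} = \left(-1539\right) \left(- \frac{1}{326}\right) = \frac{1539}{326} \approx 4.7209$)
$\left(-895 + R\right) \left(-51 + 717\right) = \left(-895 + \frac{1539}{326}\right) \left(-51 + 717\right) = \left(- \frac{290231}{326}\right) 666 = - \frac{96646923}{163}$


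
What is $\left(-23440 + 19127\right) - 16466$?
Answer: $-20779$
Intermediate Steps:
$\left(-23440 + 19127\right) - 16466 = -4313 - 16466 = -20779$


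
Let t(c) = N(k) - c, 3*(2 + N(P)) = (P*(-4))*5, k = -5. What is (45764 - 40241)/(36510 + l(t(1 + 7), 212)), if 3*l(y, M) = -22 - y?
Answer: 7101/46922 ≈ 0.15134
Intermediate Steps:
N(P) = -2 - 20*P/3 (N(P) = -2 + ((P*(-4))*5)/3 = -2 + (-4*P*5)/3 = -2 + (-20*P)/3 = -2 - 20*P/3)
t(c) = 94/3 - c (t(c) = (-2 - 20/3*(-5)) - c = (-2 + 100/3) - c = 94/3 - c)
l(y, M) = -22/3 - y/3 (l(y, M) = (-22 - y)/3 = -22/3 - y/3)
(45764 - 40241)/(36510 + l(t(1 + 7), 212)) = (45764 - 40241)/(36510 + (-22/3 - (94/3 - (1 + 7))/3)) = 5523/(36510 + (-22/3 - (94/3 - 1*8)/3)) = 5523/(36510 + (-22/3 - (94/3 - 8)/3)) = 5523/(36510 + (-22/3 - ⅓*70/3)) = 5523/(36510 + (-22/3 - 70/9)) = 5523/(36510 - 136/9) = 5523/(328454/9) = 5523*(9/328454) = 7101/46922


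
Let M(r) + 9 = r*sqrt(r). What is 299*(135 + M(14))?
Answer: 37674 + 4186*sqrt(14) ≈ 53337.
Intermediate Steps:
M(r) = -9 + r**(3/2) (M(r) = -9 + r*sqrt(r) = -9 + r**(3/2))
299*(135 + M(14)) = 299*(135 + (-9 + 14**(3/2))) = 299*(135 + (-9 + 14*sqrt(14))) = 299*(126 + 14*sqrt(14)) = 37674 + 4186*sqrt(14)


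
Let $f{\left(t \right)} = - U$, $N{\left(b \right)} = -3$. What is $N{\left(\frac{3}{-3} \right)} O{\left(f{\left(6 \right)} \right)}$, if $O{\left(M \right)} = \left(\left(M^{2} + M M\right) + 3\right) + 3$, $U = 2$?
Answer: $-42$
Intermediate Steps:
$f{\left(t \right)} = -2$ ($f{\left(t \right)} = \left(-1\right) 2 = -2$)
$O{\left(M \right)} = 6 + 2 M^{2}$ ($O{\left(M \right)} = \left(\left(M^{2} + M^{2}\right) + 3\right) + 3 = \left(2 M^{2} + 3\right) + 3 = \left(3 + 2 M^{2}\right) + 3 = 6 + 2 M^{2}$)
$N{\left(\frac{3}{-3} \right)} O{\left(f{\left(6 \right)} \right)} = - 3 \left(6 + 2 \left(-2\right)^{2}\right) = - 3 \left(6 + 2 \cdot 4\right) = - 3 \left(6 + 8\right) = \left(-3\right) 14 = -42$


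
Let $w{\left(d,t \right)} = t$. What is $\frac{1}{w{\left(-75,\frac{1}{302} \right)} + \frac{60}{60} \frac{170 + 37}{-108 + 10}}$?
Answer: $- \frac{7399}{15604} \approx -0.47417$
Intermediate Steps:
$\frac{1}{w{\left(-75,\frac{1}{302} \right)} + \frac{60}{60} \frac{170 + 37}{-108 + 10}} = \frac{1}{\frac{1}{302} + \frac{60}{60} \frac{170 + 37}{-108 + 10}} = \frac{1}{\frac{1}{302} + 60 \cdot \frac{1}{60} \frac{207}{-98}} = \frac{1}{\frac{1}{302} + 1 \cdot 207 \left(- \frac{1}{98}\right)} = \frac{1}{\frac{1}{302} + 1 \left(- \frac{207}{98}\right)} = \frac{1}{\frac{1}{302} - \frac{207}{98}} = \frac{1}{- \frac{15604}{7399}} = - \frac{7399}{15604}$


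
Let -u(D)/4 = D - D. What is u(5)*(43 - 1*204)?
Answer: 0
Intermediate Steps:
u(D) = 0 (u(D) = -4*(D - D) = -4*0 = 0)
u(5)*(43 - 1*204) = 0*(43 - 1*204) = 0*(43 - 204) = 0*(-161) = 0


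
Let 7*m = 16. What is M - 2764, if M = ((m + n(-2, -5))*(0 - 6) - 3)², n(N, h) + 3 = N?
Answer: -126787/49 ≈ -2587.5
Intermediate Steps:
m = 16/7 (m = (⅐)*16 = 16/7 ≈ 2.2857)
n(N, h) = -3 + N
M = 8649/49 (M = ((16/7 + (-3 - 2))*(0 - 6) - 3)² = ((16/7 - 5)*(-6) - 3)² = (-19/7*(-6) - 3)² = (114/7 - 3)² = (93/7)² = 8649/49 ≈ 176.51)
M - 2764 = 8649/49 - 2764 = -126787/49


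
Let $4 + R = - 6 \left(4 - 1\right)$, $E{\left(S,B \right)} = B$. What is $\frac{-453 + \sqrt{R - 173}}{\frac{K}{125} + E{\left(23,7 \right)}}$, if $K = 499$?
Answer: $- \frac{18875}{458} + \frac{125 i \sqrt{195}}{1374} \approx -41.212 + 1.2704 i$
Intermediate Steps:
$R = -22$ ($R = -4 - 6 \left(4 - 1\right) = -4 - 18 = -22$)
$\frac{-453 + \sqrt{R - 173}}{\frac{K}{125} + E{\left(23,7 \right)}} = \frac{-453 + \sqrt{-22 - 173}}{\frac{499}{125} + 7} = \frac{-453 + \sqrt{-195}}{499 \cdot \frac{1}{125} + 7} = \frac{-453 + i \sqrt{195}}{\frac{499}{125} + 7} = \frac{-453 + i \sqrt{195}}{\frac{1374}{125}} = \left(-453 + i \sqrt{195}\right) \frac{125}{1374} = - \frac{18875}{458} + \frac{125 i \sqrt{195}}{1374}$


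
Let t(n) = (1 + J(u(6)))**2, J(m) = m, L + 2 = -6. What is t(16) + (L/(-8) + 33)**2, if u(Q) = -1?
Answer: 1156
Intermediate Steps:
L = -8 (L = -2 - 6 = -8)
t(n) = 0 (t(n) = (1 - 1)**2 = 0**2 = 0)
t(16) + (L/(-8) + 33)**2 = 0 + (-8/(-8) + 33)**2 = 0 + (-8*(-1/8) + 33)**2 = 0 + (1 + 33)**2 = 0 + 34**2 = 0 + 1156 = 1156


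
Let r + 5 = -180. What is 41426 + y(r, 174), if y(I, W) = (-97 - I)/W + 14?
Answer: 3605324/87 ≈ 41441.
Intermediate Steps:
r = -185 (r = -5 - 180 = -185)
y(I, W) = 14 + (-97 - I)/W (y(I, W) = (-97 - I)/W + 14 = 14 + (-97 - I)/W)
41426 + y(r, 174) = 41426 + (-97 - 1*(-185) + 14*174)/174 = 41426 + (-97 + 185 + 2436)/174 = 41426 + (1/174)*2524 = 41426 + 1262/87 = 3605324/87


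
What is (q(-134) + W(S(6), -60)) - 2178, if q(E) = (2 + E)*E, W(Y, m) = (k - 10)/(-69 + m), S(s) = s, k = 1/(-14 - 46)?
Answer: 120048001/7740 ≈ 15510.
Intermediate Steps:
k = -1/60 (k = 1/(-60) = -1/60 ≈ -0.016667)
W(Y, m) = -601/(60*(-69 + m)) (W(Y, m) = (-1/60 - 10)/(-69 + m) = -601/(60*(-69 + m)))
q(E) = E*(2 + E)
(q(-134) + W(S(6), -60)) - 2178 = (-134*(2 - 134) - 601/(-4140 + 60*(-60))) - 2178 = (-134*(-132) - 601/(-4140 - 3600)) - 2178 = (17688 - 601/(-7740)) - 2178 = (17688 - 601*(-1/7740)) - 2178 = (17688 + 601/7740) - 2178 = 136905721/7740 - 2178 = 120048001/7740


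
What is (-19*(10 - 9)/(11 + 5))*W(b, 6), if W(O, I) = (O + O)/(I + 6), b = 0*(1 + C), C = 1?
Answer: 0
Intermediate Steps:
b = 0 (b = 0*(1 + 1) = 0*2 = 0)
W(O, I) = 2*O/(6 + I) (W(O, I) = (2*O)/(6 + I) = 2*O/(6 + I))
(-19*(10 - 9)/(11 + 5))*W(b, 6) = (-19*(10 - 9)/(11 + 5))*(2*0/(6 + 6)) = (-19/16)*(2*0/12) = (-19/16)*(2*0*(1/12)) = -19*1/16*0 = -19/16*0 = 0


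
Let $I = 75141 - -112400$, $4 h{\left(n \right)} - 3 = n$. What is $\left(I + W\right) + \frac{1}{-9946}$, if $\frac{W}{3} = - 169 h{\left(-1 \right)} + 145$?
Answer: $\frac{933543992}{4973} \approx 1.8772 \cdot 10^{5}$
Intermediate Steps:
$h{\left(n \right)} = \frac{3}{4} + \frac{n}{4}$
$I = 187541$ ($I = 75141 + 112400 = 187541$)
$W = \frac{363}{2}$ ($W = 3 \left(- 169 \left(\frac{3}{4} + \frac{1}{4} \left(-1\right)\right) + 145\right) = 3 \left(- 169 \left(\frac{3}{4} - \frac{1}{4}\right) + 145\right) = 3 \left(\left(-169\right) \frac{1}{2} + 145\right) = 3 \left(- \frac{169}{2} + 145\right) = 3 \cdot \frac{121}{2} = \frac{363}{2} \approx 181.5$)
$\left(I + W\right) + \frac{1}{-9946} = \left(187541 + \frac{363}{2}\right) + \frac{1}{-9946} = \frac{375445}{2} - \frac{1}{9946} = \frac{933543992}{4973}$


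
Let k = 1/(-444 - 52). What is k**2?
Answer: 1/246016 ≈ 4.0648e-6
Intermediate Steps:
k = -1/496 (k = 1/(-496) = -1/496 ≈ -0.0020161)
k**2 = (-1/496)**2 = 1/246016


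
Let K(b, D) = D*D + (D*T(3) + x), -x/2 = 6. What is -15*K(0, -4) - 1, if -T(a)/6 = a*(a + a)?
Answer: -6541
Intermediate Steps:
x = -12 (x = -2*6 = -12)
T(a) = -12*a² (T(a) = -6*a*(a + a) = -6*a*2*a = -12*a²)
K(b, D) = -12 + D² - 108*D (K(b, D) = D*D + (D*(-12*3²) - 12) = D² + (D*(-12*9) - 12) = D² + (D*(-108) - 12) = D² + (-108*D - 12) = D² + (-12 - 108*D) = -12 + D² - 108*D)
-15*K(0, -4) - 1 = -15*(-12 + (-4)² - 108*(-4)) - 1 = -15*(-12 + 16 + 432) - 1 = -15*436 - 1 = -6540 - 1 = -6541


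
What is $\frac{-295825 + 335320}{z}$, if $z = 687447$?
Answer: $\frac{13165}{229149} \approx 0.057452$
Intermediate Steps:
$\frac{-295825 + 335320}{z} = \frac{-295825 + 335320}{687447} = 39495 \cdot \frac{1}{687447} = \frac{13165}{229149}$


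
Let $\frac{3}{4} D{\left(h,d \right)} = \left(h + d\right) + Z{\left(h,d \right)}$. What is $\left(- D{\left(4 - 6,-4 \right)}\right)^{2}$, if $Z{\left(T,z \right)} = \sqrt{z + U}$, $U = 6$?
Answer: $\frac{608}{9} - \frac{64 \sqrt{2}}{3} \approx 37.386$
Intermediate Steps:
$Z{\left(T,z \right)} = \sqrt{6 + z}$ ($Z{\left(T,z \right)} = \sqrt{z + 6} = \sqrt{6 + z}$)
$D{\left(h,d \right)} = \frac{4 d}{3} + \frac{4 h}{3} + \frac{4 \sqrt{6 + d}}{3}$ ($D{\left(h,d \right)} = \frac{4 \left(\left(h + d\right) + \sqrt{6 + d}\right)}{3} = \frac{4 \left(\left(d + h\right) + \sqrt{6 + d}\right)}{3} = \frac{4 \left(d + h + \sqrt{6 + d}\right)}{3} = \frac{4 d}{3} + \frac{4 h}{3} + \frac{4 \sqrt{6 + d}}{3}$)
$\left(- D{\left(4 - 6,-4 \right)}\right)^{2} = \left(- (\frac{4}{3} \left(-4\right) + \frac{4 \left(4 - 6\right)}{3} + \frac{4 \sqrt{6 - 4}}{3})\right)^{2} = \left(- (- \frac{16}{3} + \frac{4 \left(4 - 6\right)}{3} + \frac{4 \sqrt{2}}{3})\right)^{2} = \left(- (- \frac{16}{3} + \frac{4}{3} \left(-2\right) + \frac{4 \sqrt{2}}{3})\right)^{2} = \left(- (- \frac{16}{3} - \frac{8}{3} + \frac{4 \sqrt{2}}{3})\right)^{2} = \left(- (-8 + \frac{4 \sqrt{2}}{3})\right)^{2} = \left(8 - \frac{4 \sqrt{2}}{3}\right)^{2}$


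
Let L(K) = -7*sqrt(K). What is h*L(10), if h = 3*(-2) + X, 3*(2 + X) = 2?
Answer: 154*sqrt(10)/3 ≈ 162.33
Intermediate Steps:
X = -4/3 (X = -2 + (1/3)*2 = -2 + 2/3 = -4/3 ≈ -1.3333)
h = -22/3 (h = 3*(-2) - 4/3 = -6 - 4/3 = -22/3 ≈ -7.3333)
h*L(10) = -(-154)*sqrt(10)/3 = 154*sqrt(10)/3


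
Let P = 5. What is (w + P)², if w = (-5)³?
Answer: 14400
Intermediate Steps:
w = -125
(w + P)² = (-125 + 5)² = (-120)² = 14400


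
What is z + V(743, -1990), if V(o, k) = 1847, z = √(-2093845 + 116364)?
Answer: 1847 + I*√1977481 ≈ 1847.0 + 1406.2*I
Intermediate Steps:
z = I*√1977481 (z = √(-1977481) = I*√1977481 ≈ 1406.2*I)
z + V(743, -1990) = I*√1977481 + 1847 = 1847 + I*√1977481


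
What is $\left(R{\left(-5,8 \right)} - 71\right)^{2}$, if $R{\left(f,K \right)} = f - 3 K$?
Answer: $10000$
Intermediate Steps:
$\left(R{\left(-5,8 \right)} - 71\right)^{2} = \left(\left(-5 - 24\right) - 71\right)^{2} = \left(-29 - 71\right)^{2} = \left(-100\right)^{2} = 10000$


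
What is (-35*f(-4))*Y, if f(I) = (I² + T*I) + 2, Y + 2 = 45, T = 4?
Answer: -3010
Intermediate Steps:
Y = 43 (Y = -2 + 45 = 43)
f(I) = 2 + I² + 4*I (f(I) = (I² + 4*I) + 2 = 2 + I² + 4*I)
(-35*f(-4))*Y = -35*(2 + (-4)² + 4*(-4))*43 = -35*(2 + 16 - 16)*43 = -35*2*43 = -70*43 = -3010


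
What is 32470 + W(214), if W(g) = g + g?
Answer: 32898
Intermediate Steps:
W(g) = 2*g
32470 + W(214) = 32470 + 2*214 = 32470 + 428 = 32898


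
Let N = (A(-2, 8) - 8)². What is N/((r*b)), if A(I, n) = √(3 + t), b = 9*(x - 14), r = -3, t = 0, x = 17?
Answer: -67/81 + 16*√3/81 ≈ -0.48503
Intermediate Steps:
b = 27 (b = 9*(17 - 14) = 9*3 = 27)
A(I, n) = √3 (A(I, n) = √(3 + 0) = √3)
N = (-8 + √3)² (N = (√3 - 8)² = (-8 + √3)² ≈ 39.287)
N/((r*b)) = (8 - √3)²/((-3*27)) = (8 - √3)²/(-81) = (8 - √3)²*(-1/81) = -(8 - √3)²/81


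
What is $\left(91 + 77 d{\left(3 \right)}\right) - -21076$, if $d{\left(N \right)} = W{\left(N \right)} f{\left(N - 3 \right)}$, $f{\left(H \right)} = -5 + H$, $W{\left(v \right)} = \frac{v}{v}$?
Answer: $20782$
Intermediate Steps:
$W{\left(v \right)} = 1$
$d{\left(N \right)} = -8 + N$ ($d{\left(N \right)} = 1 \left(-5 + \left(N - 3\right)\right) = 1 \left(-5 + \left(-3 + N\right)\right) = 1 \left(-8 + N\right) = -8 + N$)
$\left(91 + 77 d{\left(3 \right)}\right) - -21076 = \left(91 + 77 \left(-8 + 3\right)\right) - -21076 = \left(91 + 77 \left(-5\right)\right) + 21076 = \left(91 - 385\right) + 21076 = -294 + 21076 = 20782$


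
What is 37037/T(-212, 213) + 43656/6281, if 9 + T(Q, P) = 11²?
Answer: 33931267/100496 ≈ 337.64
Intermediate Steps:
T(Q, P) = 112 (T(Q, P) = -9 + 11² = -9 + 121 = 112)
37037/T(-212, 213) + 43656/6281 = 37037/112 + 43656/6281 = 37037*(1/112) + 43656*(1/6281) = 5291/16 + 43656/6281 = 33931267/100496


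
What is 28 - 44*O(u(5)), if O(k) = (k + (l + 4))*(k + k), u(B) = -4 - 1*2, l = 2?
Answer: 28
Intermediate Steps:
u(B) = -6 (u(B) = -4 - 2 = -6)
O(k) = 2*k*(6 + k) (O(k) = (k + (2 + 4))*(k + k) = (k + 6)*(2*k) = (6 + k)*(2*k) = 2*k*(6 + k))
28 - 44*O(u(5)) = 28 - 88*(-6)*(6 - 6) = 28 - 88*(-6)*0 = 28 - 44*0 = 28 + 0 = 28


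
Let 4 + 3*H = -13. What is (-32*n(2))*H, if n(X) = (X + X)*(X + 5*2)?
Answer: 8704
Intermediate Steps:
H = -17/3 (H = -4/3 + (1/3)*(-13) = -4/3 - 13/3 = -17/3 ≈ -5.6667)
n(X) = 2*X*(10 + X) (n(X) = (2*X)*(X + 10) = (2*X)*(10 + X) = 2*X*(10 + X))
(-32*n(2))*H = -64*2*(10 + 2)*(-17/3) = -64*2*12*(-17/3) = -32*48*(-17/3) = -1536*(-17/3) = 8704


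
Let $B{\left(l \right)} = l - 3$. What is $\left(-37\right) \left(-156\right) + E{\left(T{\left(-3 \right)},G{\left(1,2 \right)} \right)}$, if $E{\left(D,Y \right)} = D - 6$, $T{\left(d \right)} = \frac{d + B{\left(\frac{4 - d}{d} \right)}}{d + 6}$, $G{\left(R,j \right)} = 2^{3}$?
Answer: $\frac{51869}{9} \approx 5763.2$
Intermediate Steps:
$B{\left(l \right)} = -3 + l$
$G{\left(R,j \right)} = 8$
$T{\left(d \right)} = \frac{-3 + d + \frac{4 - d}{d}}{6 + d}$ ($T{\left(d \right)} = \frac{d - \left(3 - \frac{4 - d}{d}\right)}{d + 6} = \frac{d - \left(3 - \frac{4 - d}{d}\right)}{6 + d} = \frac{-3 + d + \frac{4 - d}{d}}{6 + d}$)
$E{\left(D,Y \right)} = -6 + D$
$\left(-37\right) \left(-156\right) + E{\left(T{\left(-3 \right)},G{\left(1,2 \right)} \right)} = \left(-37\right) \left(-156\right) - \left(6 - \frac{4 - -3 - 3 \left(-3 - 3\right)}{\left(-3\right) \left(6 - 3\right)}\right) = 5772 - \left(6 + \frac{4 + 3 - -18}{3 \cdot 3}\right) = 5772 - \left(6 + \frac{4 + 3 + 18}{9}\right) = 5772 - \left(6 + \frac{1}{9} \cdot 25\right) = 5772 - \frac{79}{9} = \frac{51869}{9}$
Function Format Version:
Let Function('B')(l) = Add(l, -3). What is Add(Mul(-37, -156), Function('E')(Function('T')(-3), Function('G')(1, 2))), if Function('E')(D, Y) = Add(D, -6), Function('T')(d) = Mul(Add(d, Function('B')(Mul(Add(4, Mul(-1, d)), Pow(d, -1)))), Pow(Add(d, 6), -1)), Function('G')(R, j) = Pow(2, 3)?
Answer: Rational(51869, 9) ≈ 5763.2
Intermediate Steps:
Function('B')(l) = Add(-3, l)
Function('G')(R, j) = 8
Function('T')(d) = Mul(Pow(Add(6, d), -1), Add(-3, d, Mul(Pow(d, -1), Add(4, Mul(-1, d))))) (Function('T')(d) = Mul(Add(d, Add(-3, Mul(Add(4, Mul(-1, d)), Pow(d, -1)))), Pow(Add(d, 6), -1)) = Mul(Add(d, Add(-3, Mul(Pow(d, -1), Add(4, Mul(-1, d))))), Pow(Add(6, d), -1)) = Mul(Add(-3, d, Mul(Pow(d, -1), Add(4, Mul(-1, d)))), Pow(Add(6, d), -1)) = Mul(Pow(Add(6, d), -1), Add(-3, d, Mul(Pow(d, -1), Add(4, Mul(-1, d))))))
Function('E')(D, Y) = Add(-6, D)
Add(Mul(-37, -156), Function('E')(Function('T')(-3), Function('G')(1, 2))) = Add(Mul(-37, -156), Add(-6, Mul(Pow(-3, -1), Pow(Add(6, -3), -1), Add(4, Mul(-1, -3), Mul(-3, Add(-3, -3)))))) = Add(5772, Add(-6, Mul(Rational(-1, 3), Pow(3, -1), Add(4, 3, Mul(-3, -6))))) = Add(5772, Add(-6, Mul(Rational(-1, 3), Rational(1, 3), Add(4, 3, 18)))) = Add(5772, Add(-6, Mul(Rational(-1, 3), Rational(1, 3), 25))) = Add(5772, Add(-6, Rational(-25, 9))) = Add(5772, Rational(-79, 9)) = Rational(51869, 9)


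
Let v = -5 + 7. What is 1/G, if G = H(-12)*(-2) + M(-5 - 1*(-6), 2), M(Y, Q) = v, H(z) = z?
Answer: 1/26 ≈ 0.038462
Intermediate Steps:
v = 2
M(Y, Q) = 2
G = 26 (G = -12*(-2) + 2 = 24 + 2 = 26)
1/G = 1/26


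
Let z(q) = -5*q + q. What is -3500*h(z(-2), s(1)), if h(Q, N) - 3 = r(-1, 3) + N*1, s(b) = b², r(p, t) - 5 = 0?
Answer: -31500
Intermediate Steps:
z(q) = -4*q
r(p, t) = 5 (r(p, t) = 5 + 0 = 5)
h(Q, N) = 8 + N (h(Q, N) = 3 + (5 + N*1) = 3 + (5 + N) = 8 + N)
-3500*h(z(-2), s(1)) = -3500*(8 + 1²) = -3500*(8 + 1) = -3500*9 = -31500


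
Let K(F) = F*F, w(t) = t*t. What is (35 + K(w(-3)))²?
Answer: 13456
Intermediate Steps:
w(t) = t²
K(F) = F²
(35 + K(w(-3)))² = (35 + ((-3)²)²)² = (35 + 9²)² = (35 + 81)² = 116² = 13456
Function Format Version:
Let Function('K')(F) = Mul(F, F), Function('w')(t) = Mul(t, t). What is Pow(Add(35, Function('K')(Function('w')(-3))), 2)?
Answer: 13456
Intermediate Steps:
Function('w')(t) = Pow(t, 2)
Function('K')(F) = Pow(F, 2)
Pow(Add(35, Function('K')(Function('w')(-3))), 2) = Pow(Add(35, Pow(Pow(-3, 2), 2)), 2) = Pow(Add(35, Pow(9, 2)), 2) = Pow(Add(35, 81), 2) = Pow(116, 2) = 13456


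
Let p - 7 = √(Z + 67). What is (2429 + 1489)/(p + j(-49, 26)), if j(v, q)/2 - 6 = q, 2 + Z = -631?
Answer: 92726/1869 - 1306*I*√566/1869 ≈ 49.613 - 16.624*I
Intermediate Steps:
Z = -633 (Z = -2 - 631 = -633)
j(v, q) = 12 + 2*q
p = 7 + I*√566 (p = 7 + √(-633 + 67) = 7 + √(-566) = 7 + I*√566 ≈ 7.0 + 23.791*I)
(2429 + 1489)/(p + j(-49, 26)) = (2429 + 1489)/((7 + I*√566) + (12 + 2*26)) = 3918/((7 + I*√566) + (12 + 52)) = 3918/((7 + I*√566) + 64) = 3918/(71 + I*√566)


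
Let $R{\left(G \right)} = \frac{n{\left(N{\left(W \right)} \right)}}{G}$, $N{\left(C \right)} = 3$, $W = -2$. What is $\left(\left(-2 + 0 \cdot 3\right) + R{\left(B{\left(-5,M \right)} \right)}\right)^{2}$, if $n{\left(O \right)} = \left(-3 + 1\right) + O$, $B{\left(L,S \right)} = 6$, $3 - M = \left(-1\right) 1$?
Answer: $\frac{121}{36} \approx 3.3611$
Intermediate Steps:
$M = 4$ ($M = 3 - \left(-1\right) 1 = 3 - -1 = 3 + 1 = 4$)
$n{\left(O \right)} = -2 + O$
$R{\left(G \right)} = \frac{1}{G}$ ($R{\left(G \right)} = \frac{-2 + 3}{G} = 1 \frac{1}{G} = \frac{1}{G}$)
$\left(\left(-2 + 0 \cdot 3\right) + R{\left(B{\left(-5,M \right)} \right)}\right)^{2} = \left(\left(-2 + 0 \cdot 3\right) + \frac{1}{6}\right)^{2} = \left(\left(-2 + 0\right) + \frac{1}{6}\right)^{2} = \left(-2 + \frac{1}{6}\right)^{2} = \left(- \frac{11}{6}\right)^{2} = \frac{121}{36}$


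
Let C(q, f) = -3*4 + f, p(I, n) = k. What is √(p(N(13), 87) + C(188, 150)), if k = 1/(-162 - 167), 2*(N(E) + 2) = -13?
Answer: √14936929/329 ≈ 11.747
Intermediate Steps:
N(E) = -17/2 (N(E) = -2 + (½)*(-13) = -2 - 13/2 = -17/2)
k = -1/329 (k = 1/(-329) = -1/329 ≈ -0.0030395)
p(I, n) = -1/329
C(q, f) = -12 + f
√(p(N(13), 87) + C(188, 150)) = √(-1/329 + (-12 + 150)) = √(-1/329 + 138) = √(45401/329) = √14936929/329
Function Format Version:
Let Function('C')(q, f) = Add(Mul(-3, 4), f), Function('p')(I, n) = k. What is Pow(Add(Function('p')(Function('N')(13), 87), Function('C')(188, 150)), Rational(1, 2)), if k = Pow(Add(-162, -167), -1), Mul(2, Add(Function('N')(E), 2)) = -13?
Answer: Mul(Rational(1, 329), Pow(14936929, Rational(1, 2))) ≈ 11.747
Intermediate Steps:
Function('N')(E) = Rational(-17, 2) (Function('N')(E) = Add(-2, Mul(Rational(1, 2), -13)) = Add(-2, Rational(-13, 2)) = Rational(-17, 2))
k = Rational(-1, 329) (k = Pow(-329, -1) = Rational(-1, 329) ≈ -0.0030395)
Function('p')(I, n) = Rational(-1, 329)
Function('C')(q, f) = Add(-12, f)
Pow(Add(Function('p')(Function('N')(13), 87), Function('C')(188, 150)), Rational(1, 2)) = Pow(Add(Rational(-1, 329), Add(-12, 150)), Rational(1, 2)) = Pow(Add(Rational(-1, 329), 138), Rational(1, 2)) = Pow(Rational(45401, 329), Rational(1, 2)) = Mul(Rational(1, 329), Pow(14936929, Rational(1, 2)))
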